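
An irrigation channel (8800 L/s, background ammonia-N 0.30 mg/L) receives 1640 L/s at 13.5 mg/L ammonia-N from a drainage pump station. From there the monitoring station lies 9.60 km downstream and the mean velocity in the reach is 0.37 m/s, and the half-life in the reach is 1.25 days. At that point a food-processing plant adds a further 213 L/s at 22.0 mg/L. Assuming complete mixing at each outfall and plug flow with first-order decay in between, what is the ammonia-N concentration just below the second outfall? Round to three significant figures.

2.41 mg/L

Flow-weighted average: C = (8800·0.3000 + 1640·13.50) / 10440 = 24780/10440 = 2.374 mg/L; combined flow 10440 L/s.
Travel time t = 9.60·1000 / 0.37 = 25950 s = 7.207 h.
Half-life 1.25 d → k = ln 2 / 1.25 = 0.5545 d⁻¹.
Applying C = C₀e^(−kt): 2.374 × 0.8466 = 2.009 mg/L.
Second outfall: C = (10440·2.009 + 213.0·22.00)/10650 = 2.409 mg/L.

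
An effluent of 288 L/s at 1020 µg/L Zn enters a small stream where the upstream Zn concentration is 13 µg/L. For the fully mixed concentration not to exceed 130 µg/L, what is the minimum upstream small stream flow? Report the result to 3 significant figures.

2190 L/s

Set C_mix = 130: (Q·13.00 + 288.0·1020) / (Q + 288.0) = 130
→ Q = 288.0·(1020 − 130)/(130 − 13.00) = 2191 L/s.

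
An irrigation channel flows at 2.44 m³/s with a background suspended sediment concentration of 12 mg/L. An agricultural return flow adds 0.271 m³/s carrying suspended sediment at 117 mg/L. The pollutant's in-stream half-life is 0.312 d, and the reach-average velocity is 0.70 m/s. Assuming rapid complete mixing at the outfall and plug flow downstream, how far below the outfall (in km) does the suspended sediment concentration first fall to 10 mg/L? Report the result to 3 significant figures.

22.1 km

Flow-weighted average: C = (2.440·12.00 + 0.2710·117.0) / 2.711 = 60.99/2.711 = 22.50 mg/L.
Half-life 0.312 d → k = ln 2 / 0.312 = 2.222 d⁻¹.
Set 22.50·exp(−k·t) = 10 → t = ln(22.50/10)/k = 31530 s = 8.759 h.
Distance = v·t = 0.70·31530 = 22070 m = 22.07 km.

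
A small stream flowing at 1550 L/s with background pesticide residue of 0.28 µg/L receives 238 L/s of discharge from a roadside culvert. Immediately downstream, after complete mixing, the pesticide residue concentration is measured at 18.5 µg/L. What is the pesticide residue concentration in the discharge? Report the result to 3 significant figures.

137 µg/L

Mass balance: 1550·0.2800 + 238.0·Cₑ = 1788·18.50
→ Cₑ = (1788·18.50 − 1550·0.2800) / 238.0 = 137.2 µg/L.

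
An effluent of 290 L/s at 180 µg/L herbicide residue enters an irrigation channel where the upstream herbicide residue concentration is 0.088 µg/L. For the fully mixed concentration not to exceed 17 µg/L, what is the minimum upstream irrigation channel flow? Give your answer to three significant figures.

Set C_mix = 17: (Q·0.08800 + 290.0·180.0) / (Q + 290.0) = 17
→ Q = 290.0·(180.0 − 17)/(17 − 0.08800) = 2795 L/s.

2800 L/s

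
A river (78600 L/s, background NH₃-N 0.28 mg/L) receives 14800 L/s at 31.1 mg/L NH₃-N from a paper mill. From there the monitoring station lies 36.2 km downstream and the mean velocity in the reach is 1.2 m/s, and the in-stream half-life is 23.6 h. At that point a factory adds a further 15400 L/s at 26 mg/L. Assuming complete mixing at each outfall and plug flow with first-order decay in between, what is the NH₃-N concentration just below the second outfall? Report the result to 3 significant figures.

Flow-weighted average: C = (78600·0.2800 + 14800·31.10) / 93400 = 482300/93400 = 5.164 mg/L; combined flow 93400 L/s.
Travel time t = 36.2·1000 / 1.2 = 30170 s = 8.380 h.
Half-life 23.6 h → k = ln 2 / 23.6 = 0.02937 h⁻¹ = 0.7049 d⁻¹.
First-order decay: C = 5.164·exp(−k·t) = 5.164·0.7818 = 4.037 mg/L.
At the second outfall, C = (93400·4.037 + 15400·26.00) / (93400 + 15400) = 7.146 mg/L.

7.15 mg/L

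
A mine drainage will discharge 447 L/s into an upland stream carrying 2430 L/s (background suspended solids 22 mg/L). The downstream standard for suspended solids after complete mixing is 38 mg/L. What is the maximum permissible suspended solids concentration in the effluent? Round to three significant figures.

125 mg/L

At the limit, (Qr·Cr + Qe·Cₑ)/(Qr + Qe) = 38:
Cₑ = (2877·38 − 2430·22.00) / 447.0 = 125.0 mg/L.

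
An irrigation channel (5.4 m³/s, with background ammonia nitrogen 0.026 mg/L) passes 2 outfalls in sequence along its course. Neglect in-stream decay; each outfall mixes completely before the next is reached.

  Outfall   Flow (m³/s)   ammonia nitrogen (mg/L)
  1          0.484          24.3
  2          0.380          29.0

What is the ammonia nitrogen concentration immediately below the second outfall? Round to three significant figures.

Outfall 1: combined Q = 5.884 m³/s; C = (5.400·0.02600 + 0.4840·24.30)/5.884 = 2.023 mg/L.
Outfall 2: combined Q = 6.264 m³/s; C = (5.884·2.023 + 0.3800·29.00)/6.264 = 3.659 mg/L.

3.66 mg/L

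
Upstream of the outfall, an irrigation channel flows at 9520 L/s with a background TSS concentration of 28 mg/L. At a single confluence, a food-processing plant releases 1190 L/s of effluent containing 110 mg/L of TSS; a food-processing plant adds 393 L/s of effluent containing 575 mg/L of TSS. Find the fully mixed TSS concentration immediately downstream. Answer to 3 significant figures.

56.2 mg/L

Flow-weighted average: C = (9520·28.00 + 1190·110.0 + 393.0·575.0) / 11100 = 623400/11100 = 56.15 mg/L.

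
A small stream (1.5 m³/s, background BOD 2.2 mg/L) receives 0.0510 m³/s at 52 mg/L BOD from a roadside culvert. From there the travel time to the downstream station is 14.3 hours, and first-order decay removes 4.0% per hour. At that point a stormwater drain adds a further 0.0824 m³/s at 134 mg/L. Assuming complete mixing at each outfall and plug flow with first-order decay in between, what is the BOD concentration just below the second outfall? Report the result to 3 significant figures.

Mixed concentration C = ΣQC/ΣQ = (1.500·2.200 + 0.05100·52.00) / 1.551 = 5.952/1.551 = 3.838 mg/L; combined flow 1.551 m³/s.
4.0%/h lost → k = −ln(1 − 0.04) = 0.04082 h⁻¹.
Applying C = C₀e^(−kt): 3.838 × 0.5578 = 2.141 mg/L.
At the second outfall, C = (1.551·2.141 + 0.08240·134.0) / (1.551 + 0.08240) = 8.792 mg/L.

8.79 mg/L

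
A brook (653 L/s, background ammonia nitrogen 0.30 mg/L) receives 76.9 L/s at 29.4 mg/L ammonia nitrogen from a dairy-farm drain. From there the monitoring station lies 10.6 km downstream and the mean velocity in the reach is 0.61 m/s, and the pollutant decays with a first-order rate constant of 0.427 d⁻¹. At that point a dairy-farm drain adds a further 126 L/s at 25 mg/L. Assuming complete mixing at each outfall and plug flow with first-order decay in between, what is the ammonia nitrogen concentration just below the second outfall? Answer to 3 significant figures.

6.31 mg/L

Mixed concentration C = ΣQC/ΣQ = (653.0·0.3000 + 76.90·29.40) / 729.9 = 2457/729.9 = 3.366 mg/L; combined flow 729.9 L/s.
Travel time t = 10.6·1000 / 0.61 = 17380 s = 4.827 h.
Applying C = C₀e^(−kt): 3.366 × 0.9177 = 3.089 mg/L.
At the second outfall, C = (729.9·3.089 + 126.0·25.00) / (729.9 + 126.0) = 6.314 mg/L.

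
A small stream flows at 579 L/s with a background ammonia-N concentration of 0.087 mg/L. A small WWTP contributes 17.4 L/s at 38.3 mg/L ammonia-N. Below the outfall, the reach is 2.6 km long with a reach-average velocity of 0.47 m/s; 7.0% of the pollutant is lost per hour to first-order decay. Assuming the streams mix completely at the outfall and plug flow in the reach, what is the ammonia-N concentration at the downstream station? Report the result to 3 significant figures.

1.08 mg/L

After mixing, C = (579.0·0.08700 + 17.40·38.30) / 596.4 = 716.8/596.4 = 1.202 mg/L.
Travel time t = 2.6·1000 / 0.47 = 5532 s = 1.537 h.
7.0%/h lost → k = −ln(1 − 0.07) = 0.07257 h⁻¹.
First-order decay: C = 1.202·exp(−k·t) = 1.202·0.8945 = 1.075 mg/L.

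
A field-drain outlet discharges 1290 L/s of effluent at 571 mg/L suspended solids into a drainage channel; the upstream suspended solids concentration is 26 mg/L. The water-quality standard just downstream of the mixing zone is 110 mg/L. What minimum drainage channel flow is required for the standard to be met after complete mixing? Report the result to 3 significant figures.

7080 L/s

Set C_mix = 110: (Q·26.00 + 1290·571.0) / (Q + 1290) = 110
→ Q = 1290·(571.0 − 110)/(110 − 26.00) = 7080 L/s.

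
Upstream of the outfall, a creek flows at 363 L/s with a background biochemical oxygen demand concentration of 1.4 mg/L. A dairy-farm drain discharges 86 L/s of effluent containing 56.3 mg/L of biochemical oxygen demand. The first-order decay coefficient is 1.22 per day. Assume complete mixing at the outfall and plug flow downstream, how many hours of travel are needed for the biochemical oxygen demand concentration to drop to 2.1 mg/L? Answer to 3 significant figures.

Mass balance: C = (363.0·1.400 + 86.00·56.30) / 449.0 = 5350/449.0 = 11.92 mg/L.
11.92·exp(−k·t) = 2.1 → t = ln(11.92/2.1)/k = 122900 s = 34.15 h.

34.1 h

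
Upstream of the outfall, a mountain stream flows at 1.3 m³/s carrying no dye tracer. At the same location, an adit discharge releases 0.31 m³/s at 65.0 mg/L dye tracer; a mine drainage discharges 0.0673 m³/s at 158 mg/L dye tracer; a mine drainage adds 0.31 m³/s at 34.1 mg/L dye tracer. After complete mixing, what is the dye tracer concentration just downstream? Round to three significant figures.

Mass balance: C = (1.300·0 + 0.3100·65.00 + 0.06730·158.0 + 0.3100·34.10) / 1.987 = 41.35/1.987 = 20.81 mg/L.

20.8 mg/L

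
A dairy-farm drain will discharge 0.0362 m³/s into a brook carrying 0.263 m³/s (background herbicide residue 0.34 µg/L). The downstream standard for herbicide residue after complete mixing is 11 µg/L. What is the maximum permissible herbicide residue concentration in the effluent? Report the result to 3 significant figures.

88.4 µg/L

At the limit, (Qr·Cr + Qe·Cₑ)/(Qr + Qe) = 11:
Cₑ = (0.2992·11 − 0.2630·0.3400) / 0.03620 = 88.45 µg/L.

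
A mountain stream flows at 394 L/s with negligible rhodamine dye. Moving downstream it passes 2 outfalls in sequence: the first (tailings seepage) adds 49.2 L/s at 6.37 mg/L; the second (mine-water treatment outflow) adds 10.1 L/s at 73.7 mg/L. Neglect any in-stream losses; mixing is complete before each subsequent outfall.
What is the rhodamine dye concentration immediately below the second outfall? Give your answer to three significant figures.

2.33 mg/L

Below outfall 1: Q → 443.2 L/s, C = (394.0·0 + 49.20·6.370)/443.2 = 0.7071 mg/L.
Below outfall 2: Q → 453.3 L/s, C = (443.2·0.7071 + 10.10·73.70)/453.3 = 2.333 mg/L.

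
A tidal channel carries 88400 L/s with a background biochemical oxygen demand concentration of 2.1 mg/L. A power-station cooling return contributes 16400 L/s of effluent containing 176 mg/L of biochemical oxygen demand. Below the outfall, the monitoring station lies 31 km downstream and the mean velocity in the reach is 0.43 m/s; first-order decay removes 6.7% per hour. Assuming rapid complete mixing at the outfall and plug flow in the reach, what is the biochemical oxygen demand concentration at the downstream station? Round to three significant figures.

7.31 mg/L

Mixed concentration C = ΣQC/ΣQ = (88400·2.100 + 16400·176.0) / 104800 = 3072000/104800 = 29.31 mg/L.
Travel time t = 31·1000 / 0.43 = 72090 s = 20.03 h.
6.7%/h lost → k = −ln(1 − 0.067) = 0.06935 h⁻¹.
First-order decay: C = 29.31·exp(−k·t) = 29.31·0.2494 = 7.310 mg/L.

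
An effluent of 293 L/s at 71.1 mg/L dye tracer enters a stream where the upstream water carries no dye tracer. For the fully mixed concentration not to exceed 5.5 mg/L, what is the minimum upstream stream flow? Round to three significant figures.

Set C_mix = 5.5: (Q·0 + 293.0·71.10) / (Q + 293.0) = 5.5
→ Q = 293.0·(71.10 − 5.5)/(5.5 − 0) = 3495 L/s.

3490 L/s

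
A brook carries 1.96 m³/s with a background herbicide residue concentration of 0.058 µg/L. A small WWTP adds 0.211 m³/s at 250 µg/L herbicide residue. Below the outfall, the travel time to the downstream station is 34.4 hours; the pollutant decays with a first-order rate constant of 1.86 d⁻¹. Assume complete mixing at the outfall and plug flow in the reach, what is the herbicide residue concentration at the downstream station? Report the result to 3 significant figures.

1.69 µg/L

Flow-weighted average: C = (1.960·0.05800 + 0.2110·250.0) / 2.171 = 52.86/2.171 = 24.35 µg/L.
After decay, C = 24.35 × e^(−kt) = 24.35 × 0.06953 = 1.693 µg/L.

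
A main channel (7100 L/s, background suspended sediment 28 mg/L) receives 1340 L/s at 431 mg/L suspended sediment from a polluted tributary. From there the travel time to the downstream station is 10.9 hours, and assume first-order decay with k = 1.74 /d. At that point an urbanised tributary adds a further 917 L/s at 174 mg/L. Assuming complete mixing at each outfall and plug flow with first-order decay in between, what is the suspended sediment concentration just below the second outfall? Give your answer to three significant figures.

Mass balance: C = (7100·28.00 + 1340·431.0) / 8440 = 776300/8440 = 91.98 mg/L; combined flow 8440 L/s.
After decay, C = 91.98 × e^(−kt) = 91.98 × 0.4537 = 41.74 mg/L.
At the second outfall, C = (8440·41.74 + 917.0·174.0) / (8440 + 917.0) = 54.70 mg/L.

54.7 mg/L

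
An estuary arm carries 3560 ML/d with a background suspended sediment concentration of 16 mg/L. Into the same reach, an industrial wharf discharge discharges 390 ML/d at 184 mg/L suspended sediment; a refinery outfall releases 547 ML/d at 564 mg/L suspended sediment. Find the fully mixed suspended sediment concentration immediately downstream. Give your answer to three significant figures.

Flow-weighted average: C = (3560·16.00 + 390.0·184.0 + 547.0·564.0) / 4497 = 437200/4497 = 97.23 mg/L.

97.2 mg/L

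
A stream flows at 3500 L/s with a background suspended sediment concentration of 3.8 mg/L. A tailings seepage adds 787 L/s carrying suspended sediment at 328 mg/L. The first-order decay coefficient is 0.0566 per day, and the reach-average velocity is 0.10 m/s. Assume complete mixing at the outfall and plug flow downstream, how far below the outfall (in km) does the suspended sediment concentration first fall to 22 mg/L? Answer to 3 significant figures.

161 km

Flow-weighted average: C = (3500·3.800 + 787.0·328.0) / 4287 = 271400/4287 = 63.32 mg/L.
Set 63.32·exp(−k·t) = 22 → t = ln(63.32/22)/k = 1614000 s = 448.2 h.
Distance = v·t = 0.10·1614000 = 161400 m = 161.4 km.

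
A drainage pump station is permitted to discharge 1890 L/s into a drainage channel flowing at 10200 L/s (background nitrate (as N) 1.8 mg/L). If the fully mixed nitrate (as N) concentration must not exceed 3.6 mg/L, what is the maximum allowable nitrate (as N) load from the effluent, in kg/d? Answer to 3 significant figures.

2170 kg/d

Mass balance at the limit: 10200·1.800 + 1890·Cₑ = 12090·3.6 → Cₑ = 13.31 mg/L.
1890 L/s = 1.890 m³/s. Load = 1.890 m³/s × 13.31 g/m³ × 86 400 s/d = 2174 kg/d.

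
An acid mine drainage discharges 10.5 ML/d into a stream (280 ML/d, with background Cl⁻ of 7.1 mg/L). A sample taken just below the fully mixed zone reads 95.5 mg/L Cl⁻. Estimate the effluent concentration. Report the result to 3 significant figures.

2450 mg/L

Mass balance: 280.0·7.100 + 10.50·Cₑ = 290.5·95.50
→ Cₑ = (290.5·95.50 − 280.0·7.100) / 10.50 = 2453 mg/L.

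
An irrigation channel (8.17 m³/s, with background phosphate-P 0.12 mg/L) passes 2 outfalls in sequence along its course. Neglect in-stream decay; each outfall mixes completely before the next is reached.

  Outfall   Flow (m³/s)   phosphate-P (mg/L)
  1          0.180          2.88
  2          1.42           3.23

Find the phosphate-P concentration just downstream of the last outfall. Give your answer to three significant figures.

Outfall 1: combined Q = 8.350 m³/s; C = (8.170·0.1200 + 0.1800·2.880)/8.350 = 0.1795 mg/L.
Outfall 2: combined Q = 9.770 m³/s; C = (8.350·0.1795 + 1.420·3.230)/9.770 = 0.6229 mg/L.

0.623 mg/L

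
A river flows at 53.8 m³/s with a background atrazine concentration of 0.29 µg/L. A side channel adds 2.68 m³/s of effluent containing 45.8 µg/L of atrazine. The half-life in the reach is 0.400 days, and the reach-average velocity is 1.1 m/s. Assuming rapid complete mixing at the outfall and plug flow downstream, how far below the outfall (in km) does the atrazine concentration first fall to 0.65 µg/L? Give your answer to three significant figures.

72.8 km

Conservation of mass: C = (53.80·0.2900 + 2.680·45.80) / 56.48 = 138.3/56.48 = 2.449 µg/L.
Half-life 0.400 d → k = ln 2 / 0.400 = 1.733 d⁻¹.
Set 2.449·exp(−k·t) = 0.65 → t = ln(2.449/0.65)/k = 66150 s = 18.37 h.
Distance = v·t = 1.1·66150 = 72760 m = 72.76 km.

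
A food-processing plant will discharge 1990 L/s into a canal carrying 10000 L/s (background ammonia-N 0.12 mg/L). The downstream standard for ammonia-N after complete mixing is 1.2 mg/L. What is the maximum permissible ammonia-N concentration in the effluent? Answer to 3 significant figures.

At the limit, (Qr·Cr + Qe·Cₑ)/(Qr + Qe) = 1.2:
Cₑ = (11990·1.2 − 10000·0.1200) / 1990 = 6.627 mg/L.

6.63 mg/L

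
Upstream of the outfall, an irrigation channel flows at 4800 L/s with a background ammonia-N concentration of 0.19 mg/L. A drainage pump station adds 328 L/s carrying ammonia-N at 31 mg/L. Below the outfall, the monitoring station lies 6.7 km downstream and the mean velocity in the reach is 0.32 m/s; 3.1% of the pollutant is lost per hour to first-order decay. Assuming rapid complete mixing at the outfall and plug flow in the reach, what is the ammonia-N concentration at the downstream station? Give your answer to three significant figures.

1.80 mg/L

After mixing, C = (4800·0.1900 + 328.0·31.00) / 5128 = 11080/5128 = 2.161 mg/L.
Travel time t = 6.7·1000 / 0.32 = 20940 s = 5.816 h.
3.1%/h lost → k = −ln(1 − 0.031) = 0.03149 h⁻¹.
After decay, C = 2.161 × e^(−kt) = 2.161 × 0.8326 = 1.799 mg/L.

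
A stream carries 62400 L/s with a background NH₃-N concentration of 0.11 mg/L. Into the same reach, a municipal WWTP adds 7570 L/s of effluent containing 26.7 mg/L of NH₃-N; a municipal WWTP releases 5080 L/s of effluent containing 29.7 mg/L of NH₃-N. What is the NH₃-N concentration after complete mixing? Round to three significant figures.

Conservation of mass: C = (62400·0.1100 + 7570·26.70 + 5080·29.70) / 75050 = 359900/75050 = 4.795 mg/L.

4.79 mg/L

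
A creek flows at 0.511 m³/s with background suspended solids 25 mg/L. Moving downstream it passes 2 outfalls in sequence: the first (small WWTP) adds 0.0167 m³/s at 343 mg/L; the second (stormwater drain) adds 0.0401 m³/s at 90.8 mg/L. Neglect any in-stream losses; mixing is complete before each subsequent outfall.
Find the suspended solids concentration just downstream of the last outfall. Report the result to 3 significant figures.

Outfall 1: combined Q = 0.5277 m³/s; C = (0.5110·25.00 + 0.01670·343.0)/0.5277 = 35.06 mg/L.
Outfall 2: combined Q = 0.5678 m³/s; C = (0.5277·35.06 + 0.04010·90.80)/0.5678 = 39.00 mg/L.

39.0 mg/L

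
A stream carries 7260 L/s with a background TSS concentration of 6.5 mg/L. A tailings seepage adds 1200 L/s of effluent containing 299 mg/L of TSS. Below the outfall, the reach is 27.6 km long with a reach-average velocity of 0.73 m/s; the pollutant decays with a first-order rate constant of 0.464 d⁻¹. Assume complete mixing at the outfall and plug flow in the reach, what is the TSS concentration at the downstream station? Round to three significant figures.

39.2 mg/L

After mixing, C = (7260·6.500 + 1200·299.0) / 8460 = 406000/8460 = 47.99 mg/L.
Travel time t = 27.6·1000 / 0.73 = 37810 s = 10.50 h.
First-order decay: C = 47.99·exp(−k·t) = 47.99·0.8162 = 39.17 mg/L.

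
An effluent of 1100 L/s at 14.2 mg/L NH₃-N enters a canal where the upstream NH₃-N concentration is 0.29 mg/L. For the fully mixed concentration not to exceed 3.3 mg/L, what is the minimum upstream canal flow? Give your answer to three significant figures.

3980 L/s

Set C_mix = 3.3: (Q·0.2900 + 1100·14.20) / (Q + 1100) = 3.3
→ Q = 1100·(14.20 − 3.3)/(3.3 − 0.2900) = 3983 L/s.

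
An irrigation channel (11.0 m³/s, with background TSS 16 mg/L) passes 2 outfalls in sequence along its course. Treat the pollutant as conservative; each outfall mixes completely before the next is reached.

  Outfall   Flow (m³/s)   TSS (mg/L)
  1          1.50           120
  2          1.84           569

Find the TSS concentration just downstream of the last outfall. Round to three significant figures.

Outfall 1: combined Q = 12.50 m³/s; C = (11.00·16.00 + 1.500·120.0)/12.50 = 28.48 mg/L.
Outfall 2: combined Q = 14.34 m³/s; C = (12.50·28.48 + 1.840·569.0)/14.34 = 97.84 mg/L.

97.8 mg/L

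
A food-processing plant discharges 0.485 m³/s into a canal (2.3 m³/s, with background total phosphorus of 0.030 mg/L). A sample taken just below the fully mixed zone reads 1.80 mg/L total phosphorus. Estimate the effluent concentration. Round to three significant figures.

10.2 mg/L

Mass balance: 2.300·0.03000 + 0.4850·Cₑ = 2.785·1.800
→ Cₑ = (2.785·1.800 − 2.300·0.03000) / 0.4850 = 10.19 mg/L.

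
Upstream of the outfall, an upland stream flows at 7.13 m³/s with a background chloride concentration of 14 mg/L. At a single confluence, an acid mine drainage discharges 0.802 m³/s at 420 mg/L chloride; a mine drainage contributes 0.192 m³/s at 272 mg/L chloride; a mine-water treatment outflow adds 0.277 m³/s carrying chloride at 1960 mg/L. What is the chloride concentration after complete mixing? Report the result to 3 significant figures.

123 mg/L

Conservation of mass: C = (7.130·14.00 + 0.8020·420.0 + 0.1920·272.0 + 0.2770·1960) / 8.401 = 1032/8.401 = 122.8 mg/L.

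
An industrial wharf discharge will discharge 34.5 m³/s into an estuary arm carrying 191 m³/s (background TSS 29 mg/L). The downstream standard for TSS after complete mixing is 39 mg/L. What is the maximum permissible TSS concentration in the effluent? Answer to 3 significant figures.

At the limit, (Qr·Cr + Qe·Cₑ)/(Qr + Qe) = 39:
Cₑ = (225.5·39 − 191.0·29.00) / 34.50 = 94.36 mg/L.

94.4 mg/L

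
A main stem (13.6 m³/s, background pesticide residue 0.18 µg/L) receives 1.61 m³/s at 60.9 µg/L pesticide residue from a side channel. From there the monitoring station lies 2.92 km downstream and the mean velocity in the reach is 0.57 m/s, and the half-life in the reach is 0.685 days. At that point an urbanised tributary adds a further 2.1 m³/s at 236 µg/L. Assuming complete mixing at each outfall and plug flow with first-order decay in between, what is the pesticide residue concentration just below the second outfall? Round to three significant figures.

34.1 µg/L

Mixed concentration C = ΣQC/ΣQ = (13.60·0.1800 + 1.610·60.90) / 15.21 = 100.5/15.21 = 6.607 µg/L; combined flow 15.21 m³/s.
Travel time t = 2.92·1000 / 0.57 = 5123 s = 1.423 h.
Half-life 0.685 d → k = ln 2 / 0.685 = 1.012 d⁻¹.
First-order decay: C = 6.607·exp(−k·t) = 6.607·0.9418 = 6.223 µg/L.
Second outfall: C = (15.21·6.223 + 2.100·236.0)/17.31 = 34.10 µg/L.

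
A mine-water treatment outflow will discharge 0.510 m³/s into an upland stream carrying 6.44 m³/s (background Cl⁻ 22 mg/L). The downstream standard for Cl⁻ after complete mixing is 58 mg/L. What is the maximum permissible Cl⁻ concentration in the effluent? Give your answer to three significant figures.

513 mg/L

At the limit, (Qr·Cr + Qe·Cₑ)/(Qr + Qe) = 58:
Cₑ = (6.950·58 − 6.440·22.00) / 0.5100 = 512.6 mg/L.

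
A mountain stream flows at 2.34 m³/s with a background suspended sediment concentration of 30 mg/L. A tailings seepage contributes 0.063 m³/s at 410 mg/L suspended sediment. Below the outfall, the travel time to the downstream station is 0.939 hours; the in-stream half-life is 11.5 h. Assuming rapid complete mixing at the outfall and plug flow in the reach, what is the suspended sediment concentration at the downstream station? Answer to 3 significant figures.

Flow-weighted average: C = (2.340·30.00 + 0.06300·410.0) / 2.403 = 96.03/2.403 = 39.96 mg/L.
Half-life 11.5 h → k = ln 2 / 11.5 = 0.06027 h⁻¹ = 1.447 d⁻¹.
After decay, C = 39.96 × e^(−kt) = 39.96 × 0.9450 = 37.76 mg/L.

37.8 mg/L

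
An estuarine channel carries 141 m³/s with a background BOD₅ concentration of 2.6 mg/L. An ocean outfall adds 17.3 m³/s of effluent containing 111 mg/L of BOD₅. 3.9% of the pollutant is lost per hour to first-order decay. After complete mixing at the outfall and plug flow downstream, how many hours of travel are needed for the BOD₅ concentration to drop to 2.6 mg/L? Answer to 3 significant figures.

Mixed concentration C = ΣQC/ΣQ = (141.0·2.600 + 17.30·111.0) / 158.3 = 2287/158.3 = 14.45 mg/L.
3.9%/h lost → k = −ln(1 − 0.039) = 0.03978 h⁻¹.
14.45·exp(−k·t) = 2.6 → t = ln(14.45/2.6)/k = 155200 s = 43.11 h.

43.1 h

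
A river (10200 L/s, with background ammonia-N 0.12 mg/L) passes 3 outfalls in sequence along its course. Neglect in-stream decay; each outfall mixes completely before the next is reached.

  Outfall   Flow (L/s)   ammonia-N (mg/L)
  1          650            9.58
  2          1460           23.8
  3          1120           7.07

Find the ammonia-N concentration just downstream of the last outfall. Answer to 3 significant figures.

3.73 mg/L

After outfall 1: Q = 10200 + 650.0 = 10850 L/s; C = (10200·0.1200 + 650.0·9.580)/10850 = 0.6867 mg/L.
After outfall 2: Q = 10850 + 1460 = 12310 L/s; C = (10850·0.6867 + 1460·23.80)/12310 = 3.428 mg/L.
After outfall 3: Q = 12310 + 1120 = 13430 L/s; C = (12310·3.428 + 1120·7.070)/13430 = 3.732 mg/L.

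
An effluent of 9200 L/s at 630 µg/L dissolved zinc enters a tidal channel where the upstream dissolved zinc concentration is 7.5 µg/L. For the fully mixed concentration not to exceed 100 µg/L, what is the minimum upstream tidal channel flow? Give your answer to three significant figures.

Set C_mix = 100: (Q·7.500 + 9200·630.0) / (Q + 9200) = 100
→ Q = 9200·(630.0 − 100)/(100 − 7.500) = 52710 L/s.

52700 L/s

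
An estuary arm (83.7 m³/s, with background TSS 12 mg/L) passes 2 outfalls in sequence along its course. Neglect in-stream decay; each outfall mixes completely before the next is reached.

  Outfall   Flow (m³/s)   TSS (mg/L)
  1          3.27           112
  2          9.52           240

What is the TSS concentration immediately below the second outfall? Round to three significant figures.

37.9 mg/L

Below outfall 1: Q → 86.97 m³/s, C = (83.70·12.00 + 3.270·112.0)/86.97 = 15.76 mg/L.
Below outfall 2: Q → 96.49 m³/s, C = (86.97·15.76 + 9.520·240.0)/96.49 = 37.88 mg/L.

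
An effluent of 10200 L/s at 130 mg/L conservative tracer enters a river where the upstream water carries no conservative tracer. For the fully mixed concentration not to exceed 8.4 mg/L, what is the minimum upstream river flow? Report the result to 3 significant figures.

148000 L/s

Set C_mix = 8.4: (Q·0 + 10200·130.0) / (Q + 10200) = 8.4
→ Q = 10200·(130.0 − 8.4)/(8.4 − 0) = 147700 L/s.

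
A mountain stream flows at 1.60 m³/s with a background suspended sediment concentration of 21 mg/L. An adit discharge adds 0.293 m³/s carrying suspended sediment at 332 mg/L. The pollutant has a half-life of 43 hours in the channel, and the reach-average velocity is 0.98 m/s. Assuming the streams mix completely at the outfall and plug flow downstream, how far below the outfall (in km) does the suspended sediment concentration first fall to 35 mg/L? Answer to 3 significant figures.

149 km

Flow-weighted average: C = (1.600·21.00 + 0.2930·332.0) / 1.893 = 130.9/1.893 = 69.14 mg/L.
Half-life 43 h → k = ln 2 / 43 = 0.01612 h⁻¹ = 0.3869 d⁻¹.
Set 69.14·exp(−k·t) = 35 → t = ln(69.14/35)/k = 152000 s = 42.23 h.
Distance = v·t = 0.98·152000 = 149000 m = 149.0 km.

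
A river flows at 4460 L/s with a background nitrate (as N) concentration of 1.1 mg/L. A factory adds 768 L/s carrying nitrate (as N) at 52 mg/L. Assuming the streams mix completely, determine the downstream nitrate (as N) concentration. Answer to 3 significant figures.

8.58 mg/L

Mass balance: C = (4460·1.100 + 768.0·52.00) / 5228 = 44840/5228 = 8.577 mg/L.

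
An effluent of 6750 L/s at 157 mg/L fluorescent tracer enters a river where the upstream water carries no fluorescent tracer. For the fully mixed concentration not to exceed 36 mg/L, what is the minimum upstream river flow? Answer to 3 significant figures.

22700 L/s

Set C_mix = 36: (Q·0 + 6750·157.0) / (Q + 6750) = 36
→ Q = 6750·(157.0 − 36)/(36 − 0) = 22690 L/s.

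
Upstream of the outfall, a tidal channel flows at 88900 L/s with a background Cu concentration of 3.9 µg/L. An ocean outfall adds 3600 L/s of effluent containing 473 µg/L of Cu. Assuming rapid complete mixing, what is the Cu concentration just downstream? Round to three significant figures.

Conservation of mass: C = (88900·3.900 + 3600·473.0) / 92500 = 2050000/92500 = 22.16 µg/L.

22.2 µg/L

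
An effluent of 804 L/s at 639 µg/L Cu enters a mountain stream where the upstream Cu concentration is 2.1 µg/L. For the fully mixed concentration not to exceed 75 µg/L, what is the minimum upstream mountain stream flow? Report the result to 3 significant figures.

6220 L/s

Set C_mix = 75: (Q·2.100 + 804.0·639.0) / (Q + 804.0) = 75
→ Q = 804.0·(639.0 − 75)/(75 − 2.100) = 6220 L/s.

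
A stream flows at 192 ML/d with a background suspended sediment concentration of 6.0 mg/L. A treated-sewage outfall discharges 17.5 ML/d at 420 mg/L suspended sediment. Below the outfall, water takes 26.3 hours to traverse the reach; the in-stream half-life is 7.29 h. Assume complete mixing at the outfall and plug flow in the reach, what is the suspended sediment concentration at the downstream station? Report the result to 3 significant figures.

Flow-weighted average: C = (192.0·6.000 + 17.50·420.0) / 209.5 = 8502/209.5 = 40.58 mg/L.
Half-life 7.29 h → k = ln 2 / 7.29 = 0.09508 h⁻¹ = 2.282 d⁻¹.
Applying C = C₀e^(−kt): 40.58 × 0.08203 = 3.329 mg/L.

3.33 mg/L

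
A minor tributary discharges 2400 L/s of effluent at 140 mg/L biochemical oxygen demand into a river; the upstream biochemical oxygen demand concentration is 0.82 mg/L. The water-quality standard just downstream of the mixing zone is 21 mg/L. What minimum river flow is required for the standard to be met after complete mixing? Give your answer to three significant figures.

14200 L/s

Set C_mix = 21: (Q·0.8200 + 2400·140.0) / (Q + 2400) = 21
→ Q = 2400·(140.0 − 21)/(21 − 0.8200) = 14150 L/s.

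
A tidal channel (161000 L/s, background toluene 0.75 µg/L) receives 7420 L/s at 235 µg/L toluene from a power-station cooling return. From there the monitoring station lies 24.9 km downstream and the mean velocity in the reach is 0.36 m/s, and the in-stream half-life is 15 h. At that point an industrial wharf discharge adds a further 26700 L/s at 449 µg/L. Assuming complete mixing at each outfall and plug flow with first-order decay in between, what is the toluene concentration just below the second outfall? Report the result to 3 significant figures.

65.4 µg/L

After mixing, C = (161000·0.7500 + 7420·235.0) / 168400 = 1864000/168400 = 11.07 µg/L; combined flow 168400 L/s.
Travel time t = 24.9·1000 / 0.36 = 69170 s = 19.21 h.
Half-life 15 h → k = ln 2 / 15 = 0.04621 h⁻¹ = 1.109 d⁻¹.
After decay, C = 11.07 × e^(−kt) = 11.07 × 0.4115 = 4.556 µg/L.
At the second outfall, C = (168400·4.556 + 26700·449.0) / (168400 + 26700) = 65.37 µg/L.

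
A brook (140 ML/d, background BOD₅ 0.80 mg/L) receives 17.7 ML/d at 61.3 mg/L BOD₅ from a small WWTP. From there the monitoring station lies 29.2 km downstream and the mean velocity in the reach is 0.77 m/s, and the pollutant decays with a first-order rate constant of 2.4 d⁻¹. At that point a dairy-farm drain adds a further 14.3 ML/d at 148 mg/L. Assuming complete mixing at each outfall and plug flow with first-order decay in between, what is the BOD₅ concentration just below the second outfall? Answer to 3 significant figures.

Flow-weighted average: C = (140.0·0.8000 + 17.70·61.30) / 157.7 = 1197/157.7 = 7.590 mg/L; combined flow 157.7 ML/d.
Travel time t = 29.2·1000 / 0.77 = 37920 s = 10.53 h.
Decay over the reach: 7.590·exp(−kt) = 7.590·0.3488 = 2.647 mg/L.
Second outfall: C = (157.7·2.647 + 14.30·148.0)/172.0 = 14.73 mg/L.

14.7 mg/L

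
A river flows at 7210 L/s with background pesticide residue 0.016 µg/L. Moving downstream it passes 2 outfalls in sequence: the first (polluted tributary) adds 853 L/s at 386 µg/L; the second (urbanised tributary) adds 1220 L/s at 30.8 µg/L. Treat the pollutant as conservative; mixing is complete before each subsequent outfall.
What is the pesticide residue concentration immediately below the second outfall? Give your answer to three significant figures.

39.5 µg/L

After outfall 1: Q = 7210 + 853.0 = 8063 L/s; C = (7210·0.01600 + 853.0·386.0)/8063 = 40.85 µg/L.
After outfall 2: Q = 8063 + 1220 = 9283 L/s; C = (8063·40.85 + 1220·30.80)/9283 = 39.53 µg/L.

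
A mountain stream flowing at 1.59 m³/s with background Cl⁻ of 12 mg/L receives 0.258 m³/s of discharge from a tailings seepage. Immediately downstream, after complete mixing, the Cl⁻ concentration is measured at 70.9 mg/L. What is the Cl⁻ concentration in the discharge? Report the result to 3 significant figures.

Mass balance: 1.590·12.00 + 0.2580·Cₑ = 1.848·70.90
→ Cₑ = (1.848·70.90 − 1.590·12.00) / 0.2580 = 433.9 mg/L.

434 mg/L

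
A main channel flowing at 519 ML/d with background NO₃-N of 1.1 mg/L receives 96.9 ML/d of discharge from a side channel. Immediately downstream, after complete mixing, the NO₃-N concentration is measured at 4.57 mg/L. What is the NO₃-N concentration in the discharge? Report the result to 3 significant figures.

23.2 mg/L

Mass balance: 519.0·1.100 + 96.90·Cₑ = 615.9·4.570
→ Cₑ = (615.9·4.570 − 519.0·1.100) / 96.90 = 23.16 mg/L.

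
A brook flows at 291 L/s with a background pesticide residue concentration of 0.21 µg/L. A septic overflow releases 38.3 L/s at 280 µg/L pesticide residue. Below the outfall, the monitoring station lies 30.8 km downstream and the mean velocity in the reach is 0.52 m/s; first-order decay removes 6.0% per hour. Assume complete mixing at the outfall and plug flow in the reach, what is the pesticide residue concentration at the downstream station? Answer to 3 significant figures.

Flow-weighted average: C = (291.0·0.2100 + 38.30·280.0) / 329.3 = 10790/329.3 = 32.75 µg/L.
Travel time t = 30.8·1000 / 0.52 = 59230 s = 16.45 h.
6.0%/h lost → k = −ln(1 − 0.06) = 0.06188 h⁻¹.
Applying C = C₀e^(−kt): 32.75 × 0.3613 = 11.83 µg/L.

11.8 µg/L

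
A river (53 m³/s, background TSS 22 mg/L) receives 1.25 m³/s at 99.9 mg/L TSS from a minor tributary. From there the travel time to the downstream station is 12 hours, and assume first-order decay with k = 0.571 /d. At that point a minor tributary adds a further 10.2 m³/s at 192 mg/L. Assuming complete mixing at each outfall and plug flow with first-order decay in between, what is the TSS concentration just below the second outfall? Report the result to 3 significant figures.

Mass balance: C = (53.00·22.00 + 1.250·99.90) / 54.25 = 1291/54.25 = 23.79 mg/L; combined flow 54.25 m³/s.
After decay, C = 23.79 × e^(−kt) = 23.79 × 0.7516 = 17.89 mg/L.
At the second outfall, C = (54.25·17.89 + 10.20·192.0) / (54.25 + 10.20) = 45.44 mg/L.

45.4 mg/L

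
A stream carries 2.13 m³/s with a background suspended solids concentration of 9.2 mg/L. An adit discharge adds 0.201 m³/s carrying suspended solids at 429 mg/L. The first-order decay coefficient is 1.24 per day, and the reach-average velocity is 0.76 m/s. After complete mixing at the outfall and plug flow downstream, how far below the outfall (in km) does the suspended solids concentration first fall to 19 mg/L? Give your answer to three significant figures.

46.1 km

After mixing, C = (2.130·9.200 + 0.2010·429.0) / 2.331 = 105.8/2.331 = 45.40 mg/L.
Set 45.40·exp(−k·t) = 19 → t = ln(45.40/19)/k = 60690 s = 16.86 h.
Distance = v·t = 0.76·60690 = 46130 m = 46.13 km.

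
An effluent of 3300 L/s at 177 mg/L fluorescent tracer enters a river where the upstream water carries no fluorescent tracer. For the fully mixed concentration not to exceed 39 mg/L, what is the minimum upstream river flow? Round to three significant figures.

Set C_mix = 39: (Q·0 + 3300·177.0) / (Q + 3300) = 39
→ Q = 3300·(177.0 − 39)/(39 − 0) = 11680 L/s.

11700 L/s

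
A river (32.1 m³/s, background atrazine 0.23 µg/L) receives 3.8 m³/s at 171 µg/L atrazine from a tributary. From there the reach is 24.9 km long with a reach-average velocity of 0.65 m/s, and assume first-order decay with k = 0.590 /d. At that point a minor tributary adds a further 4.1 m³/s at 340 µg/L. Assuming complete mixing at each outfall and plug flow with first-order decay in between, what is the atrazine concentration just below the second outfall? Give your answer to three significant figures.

47.5 µg/L

After mixing, C = (32.10·0.2300 + 3.800·171.0) / 35.90 = 657.2/35.90 = 18.31 µg/L; combined flow 35.90 m³/s.
Travel time t = 24.9·1000 / 0.65 = 38310 s = 10.64 h.
Decay over the reach: 18.31·exp(−kt) = 18.31·0.7698 = 14.09 µg/L.
At the second outfall, C = (35.90·14.09 + 4.100·340.0) / (35.90 + 4.100) = 47.50 µg/L.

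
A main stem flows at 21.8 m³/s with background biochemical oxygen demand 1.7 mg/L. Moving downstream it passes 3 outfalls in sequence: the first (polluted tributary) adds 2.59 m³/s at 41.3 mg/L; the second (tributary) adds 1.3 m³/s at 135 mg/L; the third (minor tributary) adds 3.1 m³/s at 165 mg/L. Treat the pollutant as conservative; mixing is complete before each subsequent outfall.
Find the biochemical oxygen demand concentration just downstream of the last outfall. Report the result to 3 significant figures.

After outfall 1: Q = 21.80 + 2.590 = 24.39 m³/s; C = (21.80·1.700 + 2.590·41.30)/24.39 = 5.905 mg/L.
After outfall 2: Q = 24.39 + 1.300 = 25.69 m³/s; C = (24.39·5.905 + 1.300·135.0)/25.69 = 12.44 mg/L.
After outfall 3: Q = 25.69 + 3.100 = 28.79 m³/s; C = (25.69·12.44 + 3.100·165.0)/28.79 = 28.87 mg/L.

28.9 mg/L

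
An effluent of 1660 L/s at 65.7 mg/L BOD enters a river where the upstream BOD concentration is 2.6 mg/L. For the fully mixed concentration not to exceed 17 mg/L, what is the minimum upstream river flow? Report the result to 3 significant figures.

Set C_mix = 17: (Q·2.600 + 1660·65.70) / (Q + 1660) = 17
→ Q = 1660·(65.70 − 17)/(17 − 2.600) = 5614 L/s.

5610 L/s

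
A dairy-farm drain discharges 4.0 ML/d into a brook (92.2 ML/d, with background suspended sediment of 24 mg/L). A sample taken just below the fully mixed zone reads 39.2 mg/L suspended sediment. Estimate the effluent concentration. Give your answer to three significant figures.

390 mg/L

Mass balance: 92.20·24.00 + 4.000·Cₑ = 96.20·39.20
→ Cₑ = (96.20·39.20 − 92.20·24.00) / 4.000 = 389.6 mg/L.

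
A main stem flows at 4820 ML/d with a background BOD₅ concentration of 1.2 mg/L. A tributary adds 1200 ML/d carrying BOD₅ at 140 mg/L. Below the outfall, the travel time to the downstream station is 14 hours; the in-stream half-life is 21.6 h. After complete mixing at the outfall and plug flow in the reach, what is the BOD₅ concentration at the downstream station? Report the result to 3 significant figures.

18.4 mg/L

Mass balance: C = (4820·1.200 + 1200·140.0) / 6020 = 173800/6020 = 28.87 mg/L.
Half-life 21.6 h → k = ln 2 / 21.6 = 0.03209 h⁻¹ = 0.7702 d⁻¹.
First-order decay: C = 28.87·exp(−k·t) = 28.87·0.6381 = 18.42 mg/L.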